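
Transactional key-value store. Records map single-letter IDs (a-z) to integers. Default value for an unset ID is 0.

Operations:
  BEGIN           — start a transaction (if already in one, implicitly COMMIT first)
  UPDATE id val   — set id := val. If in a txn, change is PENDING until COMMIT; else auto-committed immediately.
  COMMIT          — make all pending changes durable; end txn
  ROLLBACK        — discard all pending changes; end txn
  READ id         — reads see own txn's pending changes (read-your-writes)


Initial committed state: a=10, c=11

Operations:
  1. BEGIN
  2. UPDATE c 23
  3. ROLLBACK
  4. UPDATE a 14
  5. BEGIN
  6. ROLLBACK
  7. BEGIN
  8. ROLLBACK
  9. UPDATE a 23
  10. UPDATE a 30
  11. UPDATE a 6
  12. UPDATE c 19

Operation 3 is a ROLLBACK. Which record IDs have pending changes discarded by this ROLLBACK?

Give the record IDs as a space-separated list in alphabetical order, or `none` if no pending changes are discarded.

Initial committed: {a=10, c=11}
Op 1: BEGIN: in_txn=True, pending={}
Op 2: UPDATE c=23 (pending; pending now {c=23})
Op 3: ROLLBACK: discarded pending ['c']; in_txn=False
Op 4: UPDATE a=14 (auto-commit; committed a=14)
Op 5: BEGIN: in_txn=True, pending={}
Op 6: ROLLBACK: discarded pending []; in_txn=False
Op 7: BEGIN: in_txn=True, pending={}
Op 8: ROLLBACK: discarded pending []; in_txn=False
Op 9: UPDATE a=23 (auto-commit; committed a=23)
Op 10: UPDATE a=30 (auto-commit; committed a=30)
Op 11: UPDATE a=6 (auto-commit; committed a=6)
Op 12: UPDATE c=19 (auto-commit; committed c=19)
ROLLBACK at op 3 discards: ['c']

Answer: c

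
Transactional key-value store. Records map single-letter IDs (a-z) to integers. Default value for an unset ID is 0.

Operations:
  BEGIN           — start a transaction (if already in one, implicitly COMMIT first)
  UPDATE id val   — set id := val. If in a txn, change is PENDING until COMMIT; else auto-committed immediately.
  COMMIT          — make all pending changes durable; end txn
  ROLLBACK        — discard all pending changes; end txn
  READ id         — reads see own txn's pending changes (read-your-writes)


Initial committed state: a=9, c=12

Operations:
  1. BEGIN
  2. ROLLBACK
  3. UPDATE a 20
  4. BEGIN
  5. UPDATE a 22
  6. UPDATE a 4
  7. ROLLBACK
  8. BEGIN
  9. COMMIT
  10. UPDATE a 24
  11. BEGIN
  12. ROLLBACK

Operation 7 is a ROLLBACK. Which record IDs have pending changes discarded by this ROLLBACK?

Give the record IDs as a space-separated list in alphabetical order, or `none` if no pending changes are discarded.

Answer: a

Derivation:
Initial committed: {a=9, c=12}
Op 1: BEGIN: in_txn=True, pending={}
Op 2: ROLLBACK: discarded pending []; in_txn=False
Op 3: UPDATE a=20 (auto-commit; committed a=20)
Op 4: BEGIN: in_txn=True, pending={}
Op 5: UPDATE a=22 (pending; pending now {a=22})
Op 6: UPDATE a=4 (pending; pending now {a=4})
Op 7: ROLLBACK: discarded pending ['a']; in_txn=False
Op 8: BEGIN: in_txn=True, pending={}
Op 9: COMMIT: merged [] into committed; committed now {a=20, c=12}
Op 10: UPDATE a=24 (auto-commit; committed a=24)
Op 11: BEGIN: in_txn=True, pending={}
Op 12: ROLLBACK: discarded pending []; in_txn=False
ROLLBACK at op 7 discards: ['a']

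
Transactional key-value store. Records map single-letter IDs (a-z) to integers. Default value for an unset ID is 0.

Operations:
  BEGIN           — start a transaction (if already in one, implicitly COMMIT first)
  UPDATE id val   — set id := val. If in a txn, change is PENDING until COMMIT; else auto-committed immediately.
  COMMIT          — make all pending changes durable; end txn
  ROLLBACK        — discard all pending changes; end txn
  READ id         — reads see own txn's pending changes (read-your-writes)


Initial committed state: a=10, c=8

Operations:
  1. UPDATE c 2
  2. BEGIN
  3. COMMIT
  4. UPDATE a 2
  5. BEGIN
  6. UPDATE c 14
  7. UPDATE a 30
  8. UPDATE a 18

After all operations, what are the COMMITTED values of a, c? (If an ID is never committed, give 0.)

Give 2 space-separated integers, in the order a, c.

Initial committed: {a=10, c=8}
Op 1: UPDATE c=2 (auto-commit; committed c=2)
Op 2: BEGIN: in_txn=True, pending={}
Op 3: COMMIT: merged [] into committed; committed now {a=10, c=2}
Op 4: UPDATE a=2 (auto-commit; committed a=2)
Op 5: BEGIN: in_txn=True, pending={}
Op 6: UPDATE c=14 (pending; pending now {c=14})
Op 7: UPDATE a=30 (pending; pending now {a=30, c=14})
Op 8: UPDATE a=18 (pending; pending now {a=18, c=14})
Final committed: {a=2, c=2}

Answer: 2 2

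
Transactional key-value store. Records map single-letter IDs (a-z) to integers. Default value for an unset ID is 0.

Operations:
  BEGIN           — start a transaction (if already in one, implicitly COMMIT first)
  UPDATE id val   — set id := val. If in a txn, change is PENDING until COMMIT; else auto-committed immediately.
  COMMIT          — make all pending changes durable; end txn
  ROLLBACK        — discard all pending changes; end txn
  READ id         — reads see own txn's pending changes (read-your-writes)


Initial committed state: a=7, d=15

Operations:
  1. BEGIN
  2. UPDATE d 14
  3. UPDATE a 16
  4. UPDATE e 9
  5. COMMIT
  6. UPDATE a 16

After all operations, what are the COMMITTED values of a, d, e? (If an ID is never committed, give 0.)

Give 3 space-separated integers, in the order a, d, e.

Initial committed: {a=7, d=15}
Op 1: BEGIN: in_txn=True, pending={}
Op 2: UPDATE d=14 (pending; pending now {d=14})
Op 3: UPDATE a=16 (pending; pending now {a=16, d=14})
Op 4: UPDATE e=9 (pending; pending now {a=16, d=14, e=9})
Op 5: COMMIT: merged ['a', 'd', 'e'] into committed; committed now {a=16, d=14, e=9}
Op 6: UPDATE a=16 (auto-commit; committed a=16)
Final committed: {a=16, d=14, e=9}

Answer: 16 14 9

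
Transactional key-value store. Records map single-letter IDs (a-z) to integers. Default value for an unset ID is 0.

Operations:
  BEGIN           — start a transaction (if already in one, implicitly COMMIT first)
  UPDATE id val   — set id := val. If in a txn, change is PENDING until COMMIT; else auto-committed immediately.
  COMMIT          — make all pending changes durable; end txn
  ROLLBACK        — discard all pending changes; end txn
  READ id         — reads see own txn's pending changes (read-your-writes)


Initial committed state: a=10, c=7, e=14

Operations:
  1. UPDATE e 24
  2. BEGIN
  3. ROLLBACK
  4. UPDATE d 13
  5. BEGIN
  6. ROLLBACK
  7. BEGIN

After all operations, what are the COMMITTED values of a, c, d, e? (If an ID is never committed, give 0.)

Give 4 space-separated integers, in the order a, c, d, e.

Answer: 10 7 13 24

Derivation:
Initial committed: {a=10, c=7, e=14}
Op 1: UPDATE e=24 (auto-commit; committed e=24)
Op 2: BEGIN: in_txn=True, pending={}
Op 3: ROLLBACK: discarded pending []; in_txn=False
Op 4: UPDATE d=13 (auto-commit; committed d=13)
Op 5: BEGIN: in_txn=True, pending={}
Op 6: ROLLBACK: discarded pending []; in_txn=False
Op 7: BEGIN: in_txn=True, pending={}
Final committed: {a=10, c=7, d=13, e=24}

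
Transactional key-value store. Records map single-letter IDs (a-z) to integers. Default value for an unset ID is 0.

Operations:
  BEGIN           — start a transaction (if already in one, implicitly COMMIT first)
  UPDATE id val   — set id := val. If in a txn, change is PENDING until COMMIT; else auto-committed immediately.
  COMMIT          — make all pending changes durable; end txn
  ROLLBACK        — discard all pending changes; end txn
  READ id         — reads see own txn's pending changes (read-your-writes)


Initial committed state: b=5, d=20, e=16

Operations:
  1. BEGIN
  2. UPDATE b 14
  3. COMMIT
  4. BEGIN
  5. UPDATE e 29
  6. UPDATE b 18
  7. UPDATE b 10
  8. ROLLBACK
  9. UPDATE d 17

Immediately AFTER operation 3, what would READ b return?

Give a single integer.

Initial committed: {b=5, d=20, e=16}
Op 1: BEGIN: in_txn=True, pending={}
Op 2: UPDATE b=14 (pending; pending now {b=14})
Op 3: COMMIT: merged ['b'] into committed; committed now {b=14, d=20, e=16}
After op 3: visible(b) = 14 (pending={}, committed={b=14, d=20, e=16})

Answer: 14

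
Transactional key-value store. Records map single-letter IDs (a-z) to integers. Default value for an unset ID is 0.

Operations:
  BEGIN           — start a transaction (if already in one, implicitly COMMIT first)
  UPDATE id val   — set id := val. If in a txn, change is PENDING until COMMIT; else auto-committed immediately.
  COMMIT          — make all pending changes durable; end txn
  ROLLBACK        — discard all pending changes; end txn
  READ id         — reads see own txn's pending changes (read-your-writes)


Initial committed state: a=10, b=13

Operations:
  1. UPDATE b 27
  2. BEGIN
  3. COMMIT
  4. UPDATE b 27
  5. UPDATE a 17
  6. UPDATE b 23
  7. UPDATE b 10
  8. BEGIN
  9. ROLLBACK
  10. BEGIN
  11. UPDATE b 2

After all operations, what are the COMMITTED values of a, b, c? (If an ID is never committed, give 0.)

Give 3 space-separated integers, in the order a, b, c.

Answer: 17 10 0

Derivation:
Initial committed: {a=10, b=13}
Op 1: UPDATE b=27 (auto-commit; committed b=27)
Op 2: BEGIN: in_txn=True, pending={}
Op 3: COMMIT: merged [] into committed; committed now {a=10, b=27}
Op 4: UPDATE b=27 (auto-commit; committed b=27)
Op 5: UPDATE a=17 (auto-commit; committed a=17)
Op 6: UPDATE b=23 (auto-commit; committed b=23)
Op 7: UPDATE b=10 (auto-commit; committed b=10)
Op 8: BEGIN: in_txn=True, pending={}
Op 9: ROLLBACK: discarded pending []; in_txn=False
Op 10: BEGIN: in_txn=True, pending={}
Op 11: UPDATE b=2 (pending; pending now {b=2})
Final committed: {a=17, b=10}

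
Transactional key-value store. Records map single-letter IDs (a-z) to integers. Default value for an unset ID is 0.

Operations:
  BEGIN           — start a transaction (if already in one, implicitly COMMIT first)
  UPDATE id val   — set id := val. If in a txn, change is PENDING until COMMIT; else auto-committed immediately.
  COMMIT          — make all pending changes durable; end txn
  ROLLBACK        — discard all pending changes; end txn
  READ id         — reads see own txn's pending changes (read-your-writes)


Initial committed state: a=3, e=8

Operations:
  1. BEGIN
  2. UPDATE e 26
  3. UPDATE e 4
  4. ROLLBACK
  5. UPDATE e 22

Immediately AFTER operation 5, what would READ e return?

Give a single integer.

Answer: 22

Derivation:
Initial committed: {a=3, e=8}
Op 1: BEGIN: in_txn=True, pending={}
Op 2: UPDATE e=26 (pending; pending now {e=26})
Op 3: UPDATE e=4 (pending; pending now {e=4})
Op 4: ROLLBACK: discarded pending ['e']; in_txn=False
Op 5: UPDATE e=22 (auto-commit; committed e=22)
After op 5: visible(e) = 22 (pending={}, committed={a=3, e=22})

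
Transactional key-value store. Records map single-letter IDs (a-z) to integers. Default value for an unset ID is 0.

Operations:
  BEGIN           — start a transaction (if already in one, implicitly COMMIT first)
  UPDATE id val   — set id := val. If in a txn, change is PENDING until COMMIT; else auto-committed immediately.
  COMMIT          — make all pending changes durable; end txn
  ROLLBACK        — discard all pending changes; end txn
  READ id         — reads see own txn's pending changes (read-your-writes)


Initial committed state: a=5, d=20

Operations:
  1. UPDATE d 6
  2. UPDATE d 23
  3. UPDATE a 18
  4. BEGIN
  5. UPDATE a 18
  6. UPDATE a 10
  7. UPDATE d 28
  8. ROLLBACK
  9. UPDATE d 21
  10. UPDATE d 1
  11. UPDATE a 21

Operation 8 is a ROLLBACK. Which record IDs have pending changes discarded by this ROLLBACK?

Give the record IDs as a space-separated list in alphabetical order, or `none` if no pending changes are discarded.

Answer: a d

Derivation:
Initial committed: {a=5, d=20}
Op 1: UPDATE d=6 (auto-commit; committed d=6)
Op 2: UPDATE d=23 (auto-commit; committed d=23)
Op 3: UPDATE a=18 (auto-commit; committed a=18)
Op 4: BEGIN: in_txn=True, pending={}
Op 5: UPDATE a=18 (pending; pending now {a=18})
Op 6: UPDATE a=10 (pending; pending now {a=10})
Op 7: UPDATE d=28 (pending; pending now {a=10, d=28})
Op 8: ROLLBACK: discarded pending ['a', 'd']; in_txn=False
Op 9: UPDATE d=21 (auto-commit; committed d=21)
Op 10: UPDATE d=1 (auto-commit; committed d=1)
Op 11: UPDATE a=21 (auto-commit; committed a=21)
ROLLBACK at op 8 discards: ['a', 'd']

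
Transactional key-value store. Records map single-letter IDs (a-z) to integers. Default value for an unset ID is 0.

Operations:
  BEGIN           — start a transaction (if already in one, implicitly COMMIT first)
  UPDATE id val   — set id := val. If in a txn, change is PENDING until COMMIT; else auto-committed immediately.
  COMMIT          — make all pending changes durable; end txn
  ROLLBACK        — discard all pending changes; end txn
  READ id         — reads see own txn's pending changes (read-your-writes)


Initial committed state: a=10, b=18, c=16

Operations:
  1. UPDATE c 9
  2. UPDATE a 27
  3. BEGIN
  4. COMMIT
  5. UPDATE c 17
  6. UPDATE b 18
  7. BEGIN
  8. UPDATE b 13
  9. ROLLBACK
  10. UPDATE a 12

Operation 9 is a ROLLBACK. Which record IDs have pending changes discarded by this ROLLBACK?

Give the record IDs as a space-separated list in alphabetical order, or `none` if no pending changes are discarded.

Answer: b

Derivation:
Initial committed: {a=10, b=18, c=16}
Op 1: UPDATE c=9 (auto-commit; committed c=9)
Op 2: UPDATE a=27 (auto-commit; committed a=27)
Op 3: BEGIN: in_txn=True, pending={}
Op 4: COMMIT: merged [] into committed; committed now {a=27, b=18, c=9}
Op 5: UPDATE c=17 (auto-commit; committed c=17)
Op 6: UPDATE b=18 (auto-commit; committed b=18)
Op 7: BEGIN: in_txn=True, pending={}
Op 8: UPDATE b=13 (pending; pending now {b=13})
Op 9: ROLLBACK: discarded pending ['b']; in_txn=False
Op 10: UPDATE a=12 (auto-commit; committed a=12)
ROLLBACK at op 9 discards: ['b']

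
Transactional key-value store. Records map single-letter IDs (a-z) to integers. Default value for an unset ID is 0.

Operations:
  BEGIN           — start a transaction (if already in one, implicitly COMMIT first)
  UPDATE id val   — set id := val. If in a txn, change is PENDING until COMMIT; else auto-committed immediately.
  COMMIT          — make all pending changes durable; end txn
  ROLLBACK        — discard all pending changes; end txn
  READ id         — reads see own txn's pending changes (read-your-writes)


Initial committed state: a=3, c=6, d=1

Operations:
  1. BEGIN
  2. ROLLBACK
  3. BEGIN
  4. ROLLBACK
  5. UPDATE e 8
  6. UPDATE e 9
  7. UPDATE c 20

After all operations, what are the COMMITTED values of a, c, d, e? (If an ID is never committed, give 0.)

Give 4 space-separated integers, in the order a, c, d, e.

Answer: 3 20 1 9

Derivation:
Initial committed: {a=3, c=6, d=1}
Op 1: BEGIN: in_txn=True, pending={}
Op 2: ROLLBACK: discarded pending []; in_txn=False
Op 3: BEGIN: in_txn=True, pending={}
Op 4: ROLLBACK: discarded pending []; in_txn=False
Op 5: UPDATE e=8 (auto-commit; committed e=8)
Op 6: UPDATE e=9 (auto-commit; committed e=9)
Op 7: UPDATE c=20 (auto-commit; committed c=20)
Final committed: {a=3, c=20, d=1, e=9}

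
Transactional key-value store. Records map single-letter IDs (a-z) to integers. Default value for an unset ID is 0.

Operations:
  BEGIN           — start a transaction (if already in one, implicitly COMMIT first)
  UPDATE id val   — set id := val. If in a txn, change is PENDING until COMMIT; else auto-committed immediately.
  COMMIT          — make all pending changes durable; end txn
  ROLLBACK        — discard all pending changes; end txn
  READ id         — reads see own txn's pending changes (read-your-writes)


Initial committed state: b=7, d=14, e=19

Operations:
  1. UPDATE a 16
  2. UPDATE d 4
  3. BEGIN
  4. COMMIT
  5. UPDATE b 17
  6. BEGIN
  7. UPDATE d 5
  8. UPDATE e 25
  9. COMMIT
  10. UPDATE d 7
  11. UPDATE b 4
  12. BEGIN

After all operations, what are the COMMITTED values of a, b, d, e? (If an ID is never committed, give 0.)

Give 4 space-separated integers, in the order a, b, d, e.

Answer: 16 4 7 25

Derivation:
Initial committed: {b=7, d=14, e=19}
Op 1: UPDATE a=16 (auto-commit; committed a=16)
Op 2: UPDATE d=4 (auto-commit; committed d=4)
Op 3: BEGIN: in_txn=True, pending={}
Op 4: COMMIT: merged [] into committed; committed now {a=16, b=7, d=4, e=19}
Op 5: UPDATE b=17 (auto-commit; committed b=17)
Op 6: BEGIN: in_txn=True, pending={}
Op 7: UPDATE d=5 (pending; pending now {d=5})
Op 8: UPDATE e=25 (pending; pending now {d=5, e=25})
Op 9: COMMIT: merged ['d', 'e'] into committed; committed now {a=16, b=17, d=5, e=25}
Op 10: UPDATE d=7 (auto-commit; committed d=7)
Op 11: UPDATE b=4 (auto-commit; committed b=4)
Op 12: BEGIN: in_txn=True, pending={}
Final committed: {a=16, b=4, d=7, e=25}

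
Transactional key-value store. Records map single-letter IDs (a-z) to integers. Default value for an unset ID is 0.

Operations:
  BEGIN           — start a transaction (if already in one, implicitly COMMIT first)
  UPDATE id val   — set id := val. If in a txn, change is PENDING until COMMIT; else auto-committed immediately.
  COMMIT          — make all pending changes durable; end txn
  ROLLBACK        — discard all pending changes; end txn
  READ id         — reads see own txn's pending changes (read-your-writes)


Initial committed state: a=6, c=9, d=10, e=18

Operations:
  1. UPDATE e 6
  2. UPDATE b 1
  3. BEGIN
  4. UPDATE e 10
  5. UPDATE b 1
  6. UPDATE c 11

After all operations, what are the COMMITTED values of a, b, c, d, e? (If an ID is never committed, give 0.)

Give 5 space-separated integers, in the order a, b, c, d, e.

Initial committed: {a=6, c=9, d=10, e=18}
Op 1: UPDATE e=6 (auto-commit; committed e=6)
Op 2: UPDATE b=1 (auto-commit; committed b=1)
Op 3: BEGIN: in_txn=True, pending={}
Op 4: UPDATE e=10 (pending; pending now {e=10})
Op 5: UPDATE b=1 (pending; pending now {b=1, e=10})
Op 6: UPDATE c=11 (pending; pending now {b=1, c=11, e=10})
Final committed: {a=6, b=1, c=9, d=10, e=6}

Answer: 6 1 9 10 6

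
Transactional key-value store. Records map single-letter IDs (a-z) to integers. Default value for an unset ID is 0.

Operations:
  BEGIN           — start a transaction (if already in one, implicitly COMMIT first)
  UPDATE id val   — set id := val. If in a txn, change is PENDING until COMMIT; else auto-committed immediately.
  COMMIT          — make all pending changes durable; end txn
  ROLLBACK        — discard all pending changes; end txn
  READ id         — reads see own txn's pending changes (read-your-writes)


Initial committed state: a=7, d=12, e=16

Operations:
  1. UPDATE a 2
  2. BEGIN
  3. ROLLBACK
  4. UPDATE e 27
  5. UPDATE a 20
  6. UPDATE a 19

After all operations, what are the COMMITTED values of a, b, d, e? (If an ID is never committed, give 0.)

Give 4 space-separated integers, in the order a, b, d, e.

Initial committed: {a=7, d=12, e=16}
Op 1: UPDATE a=2 (auto-commit; committed a=2)
Op 2: BEGIN: in_txn=True, pending={}
Op 3: ROLLBACK: discarded pending []; in_txn=False
Op 4: UPDATE e=27 (auto-commit; committed e=27)
Op 5: UPDATE a=20 (auto-commit; committed a=20)
Op 6: UPDATE a=19 (auto-commit; committed a=19)
Final committed: {a=19, d=12, e=27}

Answer: 19 0 12 27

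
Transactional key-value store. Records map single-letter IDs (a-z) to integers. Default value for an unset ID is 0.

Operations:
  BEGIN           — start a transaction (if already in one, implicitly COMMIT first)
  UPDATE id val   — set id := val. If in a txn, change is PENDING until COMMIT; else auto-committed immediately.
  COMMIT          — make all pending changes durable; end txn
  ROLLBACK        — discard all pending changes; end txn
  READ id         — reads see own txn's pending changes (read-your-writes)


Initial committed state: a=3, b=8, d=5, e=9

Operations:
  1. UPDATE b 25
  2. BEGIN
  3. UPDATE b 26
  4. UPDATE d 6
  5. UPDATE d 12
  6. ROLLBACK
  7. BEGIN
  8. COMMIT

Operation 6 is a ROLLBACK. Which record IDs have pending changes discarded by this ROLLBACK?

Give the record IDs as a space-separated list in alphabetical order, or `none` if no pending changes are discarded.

Answer: b d

Derivation:
Initial committed: {a=3, b=8, d=5, e=9}
Op 1: UPDATE b=25 (auto-commit; committed b=25)
Op 2: BEGIN: in_txn=True, pending={}
Op 3: UPDATE b=26 (pending; pending now {b=26})
Op 4: UPDATE d=6 (pending; pending now {b=26, d=6})
Op 5: UPDATE d=12 (pending; pending now {b=26, d=12})
Op 6: ROLLBACK: discarded pending ['b', 'd']; in_txn=False
Op 7: BEGIN: in_txn=True, pending={}
Op 8: COMMIT: merged [] into committed; committed now {a=3, b=25, d=5, e=9}
ROLLBACK at op 6 discards: ['b', 'd']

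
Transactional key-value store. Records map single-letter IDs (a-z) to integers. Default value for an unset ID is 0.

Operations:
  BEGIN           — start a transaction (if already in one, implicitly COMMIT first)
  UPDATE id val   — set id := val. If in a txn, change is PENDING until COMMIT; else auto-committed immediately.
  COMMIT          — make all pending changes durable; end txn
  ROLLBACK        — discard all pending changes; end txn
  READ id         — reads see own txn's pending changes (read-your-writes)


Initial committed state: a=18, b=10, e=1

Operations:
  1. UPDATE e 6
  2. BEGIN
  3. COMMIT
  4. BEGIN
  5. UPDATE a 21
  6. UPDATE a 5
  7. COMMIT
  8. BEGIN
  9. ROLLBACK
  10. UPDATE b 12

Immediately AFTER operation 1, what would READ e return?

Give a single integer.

Initial committed: {a=18, b=10, e=1}
Op 1: UPDATE e=6 (auto-commit; committed e=6)
After op 1: visible(e) = 6 (pending={}, committed={a=18, b=10, e=6})

Answer: 6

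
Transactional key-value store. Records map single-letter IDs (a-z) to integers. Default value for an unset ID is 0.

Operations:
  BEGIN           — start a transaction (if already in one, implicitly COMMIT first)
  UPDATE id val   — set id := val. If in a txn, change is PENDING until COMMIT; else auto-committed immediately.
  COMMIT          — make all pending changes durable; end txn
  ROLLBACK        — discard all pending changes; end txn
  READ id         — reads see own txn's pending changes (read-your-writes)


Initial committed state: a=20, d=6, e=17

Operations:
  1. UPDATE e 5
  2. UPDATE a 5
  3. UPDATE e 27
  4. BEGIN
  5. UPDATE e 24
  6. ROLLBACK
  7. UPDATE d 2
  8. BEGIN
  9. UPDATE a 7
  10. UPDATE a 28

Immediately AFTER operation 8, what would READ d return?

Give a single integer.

Answer: 2

Derivation:
Initial committed: {a=20, d=6, e=17}
Op 1: UPDATE e=5 (auto-commit; committed e=5)
Op 2: UPDATE a=5 (auto-commit; committed a=5)
Op 3: UPDATE e=27 (auto-commit; committed e=27)
Op 4: BEGIN: in_txn=True, pending={}
Op 5: UPDATE e=24 (pending; pending now {e=24})
Op 6: ROLLBACK: discarded pending ['e']; in_txn=False
Op 7: UPDATE d=2 (auto-commit; committed d=2)
Op 8: BEGIN: in_txn=True, pending={}
After op 8: visible(d) = 2 (pending={}, committed={a=5, d=2, e=27})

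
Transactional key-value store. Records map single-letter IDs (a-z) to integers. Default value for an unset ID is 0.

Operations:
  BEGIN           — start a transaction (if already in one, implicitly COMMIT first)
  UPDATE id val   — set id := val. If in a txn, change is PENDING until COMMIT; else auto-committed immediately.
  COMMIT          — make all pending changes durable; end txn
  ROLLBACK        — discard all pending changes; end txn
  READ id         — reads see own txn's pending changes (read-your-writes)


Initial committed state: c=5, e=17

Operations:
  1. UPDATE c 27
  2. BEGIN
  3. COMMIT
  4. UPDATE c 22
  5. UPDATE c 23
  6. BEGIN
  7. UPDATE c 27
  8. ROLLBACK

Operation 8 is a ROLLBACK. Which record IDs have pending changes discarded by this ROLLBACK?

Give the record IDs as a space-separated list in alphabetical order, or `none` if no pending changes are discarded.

Answer: c

Derivation:
Initial committed: {c=5, e=17}
Op 1: UPDATE c=27 (auto-commit; committed c=27)
Op 2: BEGIN: in_txn=True, pending={}
Op 3: COMMIT: merged [] into committed; committed now {c=27, e=17}
Op 4: UPDATE c=22 (auto-commit; committed c=22)
Op 5: UPDATE c=23 (auto-commit; committed c=23)
Op 6: BEGIN: in_txn=True, pending={}
Op 7: UPDATE c=27 (pending; pending now {c=27})
Op 8: ROLLBACK: discarded pending ['c']; in_txn=False
ROLLBACK at op 8 discards: ['c']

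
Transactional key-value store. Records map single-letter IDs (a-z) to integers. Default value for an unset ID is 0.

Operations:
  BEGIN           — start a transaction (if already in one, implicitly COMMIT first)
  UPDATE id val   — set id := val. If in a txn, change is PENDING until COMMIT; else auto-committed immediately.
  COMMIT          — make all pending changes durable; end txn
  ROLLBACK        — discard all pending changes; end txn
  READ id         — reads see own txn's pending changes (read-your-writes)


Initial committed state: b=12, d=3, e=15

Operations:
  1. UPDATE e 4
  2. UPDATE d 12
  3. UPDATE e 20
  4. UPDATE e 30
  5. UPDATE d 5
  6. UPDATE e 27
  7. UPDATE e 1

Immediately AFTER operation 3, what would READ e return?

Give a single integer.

Initial committed: {b=12, d=3, e=15}
Op 1: UPDATE e=4 (auto-commit; committed e=4)
Op 2: UPDATE d=12 (auto-commit; committed d=12)
Op 3: UPDATE e=20 (auto-commit; committed e=20)
After op 3: visible(e) = 20 (pending={}, committed={b=12, d=12, e=20})

Answer: 20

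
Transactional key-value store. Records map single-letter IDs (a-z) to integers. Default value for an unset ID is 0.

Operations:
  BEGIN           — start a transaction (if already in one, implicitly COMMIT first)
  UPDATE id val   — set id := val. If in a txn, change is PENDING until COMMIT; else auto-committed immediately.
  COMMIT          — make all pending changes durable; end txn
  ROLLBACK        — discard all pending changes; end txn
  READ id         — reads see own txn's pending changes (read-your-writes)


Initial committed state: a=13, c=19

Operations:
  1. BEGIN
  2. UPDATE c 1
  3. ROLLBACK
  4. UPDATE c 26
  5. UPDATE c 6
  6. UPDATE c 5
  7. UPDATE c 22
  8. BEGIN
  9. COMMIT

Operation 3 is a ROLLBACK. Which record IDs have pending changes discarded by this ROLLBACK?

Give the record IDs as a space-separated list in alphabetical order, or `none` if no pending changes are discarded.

Initial committed: {a=13, c=19}
Op 1: BEGIN: in_txn=True, pending={}
Op 2: UPDATE c=1 (pending; pending now {c=1})
Op 3: ROLLBACK: discarded pending ['c']; in_txn=False
Op 4: UPDATE c=26 (auto-commit; committed c=26)
Op 5: UPDATE c=6 (auto-commit; committed c=6)
Op 6: UPDATE c=5 (auto-commit; committed c=5)
Op 7: UPDATE c=22 (auto-commit; committed c=22)
Op 8: BEGIN: in_txn=True, pending={}
Op 9: COMMIT: merged [] into committed; committed now {a=13, c=22}
ROLLBACK at op 3 discards: ['c']

Answer: c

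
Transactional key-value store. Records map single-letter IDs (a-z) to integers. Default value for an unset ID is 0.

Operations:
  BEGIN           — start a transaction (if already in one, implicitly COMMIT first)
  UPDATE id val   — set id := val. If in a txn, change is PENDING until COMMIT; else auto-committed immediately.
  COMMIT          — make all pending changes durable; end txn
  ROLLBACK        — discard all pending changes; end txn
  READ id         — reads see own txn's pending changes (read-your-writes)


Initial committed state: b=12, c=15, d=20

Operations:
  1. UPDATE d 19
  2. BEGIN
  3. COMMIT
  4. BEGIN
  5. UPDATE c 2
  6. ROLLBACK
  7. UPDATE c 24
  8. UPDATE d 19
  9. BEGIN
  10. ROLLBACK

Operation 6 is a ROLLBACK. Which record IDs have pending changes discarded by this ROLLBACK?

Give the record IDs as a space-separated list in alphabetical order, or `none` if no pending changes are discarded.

Answer: c

Derivation:
Initial committed: {b=12, c=15, d=20}
Op 1: UPDATE d=19 (auto-commit; committed d=19)
Op 2: BEGIN: in_txn=True, pending={}
Op 3: COMMIT: merged [] into committed; committed now {b=12, c=15, d=19}
Op 4: BEGIN: in_txn=True, pending={}
Op 5: UPDATE c=2 (pending; pending now {c=2})
Op 6: ROLLBACK: discarded pending ['c']; in_txn=False
Op 7: UPDATE c=24 (auto-commit; committed c=24)
Op 8: UPDATE d=19 (auto-commit; committed d=19)
Op 9: BEGIN: in_txn=True, pending={}
Op 10: ROLLBACK: discarded pending []; in_txn=False
ROLLBACK at op 6 discards: ['c']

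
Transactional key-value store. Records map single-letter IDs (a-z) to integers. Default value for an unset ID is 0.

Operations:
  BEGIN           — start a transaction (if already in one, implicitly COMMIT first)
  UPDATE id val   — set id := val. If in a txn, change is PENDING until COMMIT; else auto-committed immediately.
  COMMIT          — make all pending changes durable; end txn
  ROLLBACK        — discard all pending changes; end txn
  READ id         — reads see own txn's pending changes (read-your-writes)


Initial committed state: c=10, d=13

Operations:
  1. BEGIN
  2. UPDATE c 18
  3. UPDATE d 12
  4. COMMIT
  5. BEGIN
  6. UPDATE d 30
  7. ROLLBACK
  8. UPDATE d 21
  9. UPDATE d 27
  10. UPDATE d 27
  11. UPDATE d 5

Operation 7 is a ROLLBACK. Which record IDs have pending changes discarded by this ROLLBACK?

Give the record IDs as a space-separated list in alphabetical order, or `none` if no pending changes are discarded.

Initial committed: {c=10, d=13}
Op 1: BEGIN: in_txn=True, pending={}
Op 2: UPDATE c=18 (pending; pending now {c=18})
Op 3: UPDATE d=12 (pending; pending now {c=18, d=12})
Op 4: COMMIT: merged ['c', 'd'] into committed; committed now {c=18, d=12}
Op 5: BEGIN: in_txn=True, pending={}
Op 6: UPDATE d=30 (pending; pending now {d=30})
Op 7: ROLLBACK: discarded pending ['d']; in_txn=False
Op 8: UPDATE d=21 (auto-commit; committed d=21)
Op 9: UPDATE d=27 (auto-commit; committed d=27)
Op 10: UPDATE d=27 (auto-commit; committed d=27)
Op 11: UPDATE d=5 (auto-commit; committed d=5)
ROLLBACK at op 7 discards: ['d']

Answer: d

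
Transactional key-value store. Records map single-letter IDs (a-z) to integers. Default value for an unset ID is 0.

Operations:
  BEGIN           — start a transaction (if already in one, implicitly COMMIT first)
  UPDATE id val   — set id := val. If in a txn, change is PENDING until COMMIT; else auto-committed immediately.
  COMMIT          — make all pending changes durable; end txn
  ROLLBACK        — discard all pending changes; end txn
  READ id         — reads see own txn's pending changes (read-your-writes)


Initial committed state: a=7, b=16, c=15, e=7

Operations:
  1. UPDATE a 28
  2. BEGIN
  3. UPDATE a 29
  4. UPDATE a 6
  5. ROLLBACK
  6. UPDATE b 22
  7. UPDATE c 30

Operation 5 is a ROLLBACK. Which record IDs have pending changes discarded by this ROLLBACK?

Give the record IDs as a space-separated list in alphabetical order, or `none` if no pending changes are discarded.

Initial committed: {a=7, b=16, c=15, e=7}
Op 1: UPDATE a=28 (auto-commit; committed a=28)
Op 2: BEGIN: in_txn=True, pending={}
Op 3: UPDATE a=29 (pending; pending now {a=29})
Op 4: UPDATE a=6 (pending; pending now {a=6})
Op 5: ROLLBACK: discarded pending ['a']; in_txn=False
Op 6: UPDATE b=22 (auto-commit; committed b=22)
Op 7: UPDATE c=30 (auto-commit; committed c=30)
ROLLBACK at op 5 discards: ['a']

Answer: a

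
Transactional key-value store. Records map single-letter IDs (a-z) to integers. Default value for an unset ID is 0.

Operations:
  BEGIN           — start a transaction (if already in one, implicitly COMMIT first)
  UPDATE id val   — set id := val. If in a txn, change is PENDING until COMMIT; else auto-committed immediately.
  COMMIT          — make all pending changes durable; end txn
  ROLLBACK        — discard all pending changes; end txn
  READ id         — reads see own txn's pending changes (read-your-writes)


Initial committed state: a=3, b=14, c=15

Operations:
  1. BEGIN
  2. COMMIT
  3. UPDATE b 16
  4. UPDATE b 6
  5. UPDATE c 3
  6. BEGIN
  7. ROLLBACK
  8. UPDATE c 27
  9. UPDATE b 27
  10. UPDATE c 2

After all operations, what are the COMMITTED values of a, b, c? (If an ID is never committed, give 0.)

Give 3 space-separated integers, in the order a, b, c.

Answer: 3 27 2

Derivation:
Initial committed: {a=3, b=14, c=15}
Op 1: BEGIN: in_txn=True, pending={}
Op 2: COMMIT: merged [] into committed; committed now {a=3, b=14, c=15}
Op 3: UPDATE b=16 (auto-commit; committed b=16)
Op 4: UPDATE b=6 (auto-commit; committed b=6)
Op 5: UPDATE c=3 (auto-commit; committed c=3)
Op 6: BEGIN: in_txn=True, pending={}
Op 7: ROLLBACK: discarded pending []; in_txn=False
Op 8: UPDATE c=27 (auto-commit; committed c=27)
Op 9: UPDATE b=27 (auto-commit; committed b=27)
Op 10: UPDATE c=2 (auto-commit; committed c=2)
Final committed: {a=3, b=27, c=2}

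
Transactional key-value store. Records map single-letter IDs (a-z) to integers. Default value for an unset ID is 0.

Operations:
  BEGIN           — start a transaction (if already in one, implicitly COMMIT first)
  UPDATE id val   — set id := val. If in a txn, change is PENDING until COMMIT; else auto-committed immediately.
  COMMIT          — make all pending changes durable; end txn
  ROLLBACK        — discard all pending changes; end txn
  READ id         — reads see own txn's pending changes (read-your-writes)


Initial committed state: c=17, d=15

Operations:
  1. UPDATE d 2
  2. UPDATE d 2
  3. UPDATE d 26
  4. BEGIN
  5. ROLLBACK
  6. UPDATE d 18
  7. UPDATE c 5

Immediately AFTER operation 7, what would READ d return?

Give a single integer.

Answer: 18

Derivation:
Initial committed: {c=17, d=15}
Op 1: UPDATE d=2 (auto-commit; committed d=2)
Op 2: UPDATE d=2 (auto-commit; committed d=2)
Op 3: UPDATE d=26 (auto-commit; committed d=26)
Op 4: BEGIN: in_txn=True, pending={}
Op 5: ROLLBACK: discarded pending []; in_txn=False
Op 6: UPDATE d=18 (auto-commit; committed d=18)
Op 7: UPDATE c=5 (auto-commit; committed c=5)
After op 7: visible(d) = 18 (pending={}, committed={c=5, d=18})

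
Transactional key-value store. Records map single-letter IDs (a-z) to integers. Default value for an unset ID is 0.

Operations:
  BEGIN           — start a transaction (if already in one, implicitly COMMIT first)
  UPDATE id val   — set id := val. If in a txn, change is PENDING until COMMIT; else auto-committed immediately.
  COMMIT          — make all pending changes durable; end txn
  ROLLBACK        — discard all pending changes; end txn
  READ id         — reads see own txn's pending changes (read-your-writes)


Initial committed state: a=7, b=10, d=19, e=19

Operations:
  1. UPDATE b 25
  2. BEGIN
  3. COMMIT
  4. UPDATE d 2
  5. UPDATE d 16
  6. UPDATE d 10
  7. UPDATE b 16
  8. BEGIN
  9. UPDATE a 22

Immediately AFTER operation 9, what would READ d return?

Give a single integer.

Answer: 10

Derivation:
Initial committed: {a=7, b=10, d=19, e=19}
Op 1: UPDATE b=25 (auto-commit; committed b=25)
Op 2: BEGIN: in_txn=True, pending={}
Op 3: COMMIT: merged [] into committed; committed now {a=7, b=25, d=19, e=19}
Op 4: UPDATE d=2 (auto-commit; committed d=2)
Op 5: UPDATE d=16 (auto-commit; committed d=16)
Op 6: UPDATE d=10 (auto-commit; committed d=10)
Op 7: UPDATE b=16 (auto-commit; committed b=16)
Op 8: BEGIN: in_txn=True, pending={}
Op 9: UPDATE a=22 (pending; pending now {a=22})
After op 9: visible(d) = 10 (pending={a=22}, committed={a=7, b=16, d=10, e=19})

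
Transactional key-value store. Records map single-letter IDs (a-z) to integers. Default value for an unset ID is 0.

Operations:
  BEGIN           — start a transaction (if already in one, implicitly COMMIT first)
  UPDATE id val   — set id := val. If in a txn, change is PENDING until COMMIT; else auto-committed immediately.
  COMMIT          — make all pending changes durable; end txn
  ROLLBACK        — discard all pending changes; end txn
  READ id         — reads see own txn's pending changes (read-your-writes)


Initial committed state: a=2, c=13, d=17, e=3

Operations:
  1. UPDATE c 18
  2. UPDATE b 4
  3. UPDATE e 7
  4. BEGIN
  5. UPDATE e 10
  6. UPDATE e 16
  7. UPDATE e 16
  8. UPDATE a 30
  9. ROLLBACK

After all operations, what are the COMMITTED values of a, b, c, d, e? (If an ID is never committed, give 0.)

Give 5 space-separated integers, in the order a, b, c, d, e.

Answer: 2 4 18 17 7

Derivation:
Initial committed: {a=2, c=13, d=17, e=3}
Op 1: UPDATE c=18 (auto-commit; committed c=18)
Op 2: UPDATE b=4 (auto-commit; committed b=4)
Op 3: UPDATE e=7 (auto-commit; committed e=7)
Op 4: BEGIN: in_txn=True, pending={}
Op 5: UPDATE e=10 (pending; pending now {e=10})
Op 6: UPDATE e=16 (pending; pending now {e=16})
Op 7: UPDATE e=16 (pending; pending now {e=16})
Op 8: UPDATE a=30 (pending; pending now {a=30, e=16})
Op 9: ROLLBACK: discarded pending ['a', 'e']; in_txn=False
Final committed: {a=2, b=4, c=18, d=17, e=7}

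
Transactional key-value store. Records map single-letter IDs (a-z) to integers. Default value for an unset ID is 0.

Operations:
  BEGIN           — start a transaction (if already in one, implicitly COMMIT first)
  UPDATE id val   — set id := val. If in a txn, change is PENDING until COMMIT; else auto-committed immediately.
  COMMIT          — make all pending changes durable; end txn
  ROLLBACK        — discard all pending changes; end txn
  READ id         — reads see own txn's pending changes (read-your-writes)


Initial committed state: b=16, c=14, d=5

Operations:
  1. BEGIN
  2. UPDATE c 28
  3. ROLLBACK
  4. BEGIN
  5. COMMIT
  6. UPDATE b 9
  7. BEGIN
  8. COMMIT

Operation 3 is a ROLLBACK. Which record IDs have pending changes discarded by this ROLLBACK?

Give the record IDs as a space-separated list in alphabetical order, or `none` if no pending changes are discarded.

Answer: c

Derivation:
Initial committed: {b=16, c=14, d=5}
Op 1: BEGIN: in_txn=True, pending={}
Op 2: UPDATE c=28 (pending; pending now {c=28})
Op 3: ROLLBACK: discarded pending ['c']; in_txn=False
Op 4: BEGIN: in_txn=True, pending={}
Op 5: COMMIT: merged [] into committed; committed now {b=16, c=14, d=5}
Op 6: UPDATE b=9 (auto-commit; committed b=9)
Op 7: BEGIN: in_txn=True, pending={}
Op 8: COMMIT: merged [] into committed; committed now {b=9, c=14, d=5}
ROLLBACK at op 3 discards: ['c']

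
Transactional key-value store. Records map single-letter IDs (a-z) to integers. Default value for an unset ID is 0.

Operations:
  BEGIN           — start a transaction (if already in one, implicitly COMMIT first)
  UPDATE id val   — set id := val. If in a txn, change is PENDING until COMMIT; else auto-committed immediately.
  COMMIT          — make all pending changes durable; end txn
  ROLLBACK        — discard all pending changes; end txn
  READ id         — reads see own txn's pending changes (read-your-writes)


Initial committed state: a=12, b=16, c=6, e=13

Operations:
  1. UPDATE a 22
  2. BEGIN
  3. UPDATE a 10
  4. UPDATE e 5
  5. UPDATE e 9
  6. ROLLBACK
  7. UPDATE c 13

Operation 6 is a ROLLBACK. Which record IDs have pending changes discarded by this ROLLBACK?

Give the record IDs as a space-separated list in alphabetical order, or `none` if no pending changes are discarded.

Answer: a e

Derivation:
Initial committed: {a=12, b=16, c=6, e=13}
Op 1: UPDATE a=22 (auto-commit; committed a=22)
Op 2: BEGIN: in_txn=True, pending={}
Op 3: UPDATE a=10 (pending; pending now {a=10})
Op 4: UPDATE e=5 (pending; pending now {a=10, e=5})
Op 5: UPDATE e=9 (pending; pending now {a=10, e=9})
Op 6: ROLLBACK: discarded pending ['a', 'e']; in_txn=False
Op 7: UPDATE c=13 (auto-commit; committed c=13)
ROLLBACK at op 6 discards: ['a', 'e']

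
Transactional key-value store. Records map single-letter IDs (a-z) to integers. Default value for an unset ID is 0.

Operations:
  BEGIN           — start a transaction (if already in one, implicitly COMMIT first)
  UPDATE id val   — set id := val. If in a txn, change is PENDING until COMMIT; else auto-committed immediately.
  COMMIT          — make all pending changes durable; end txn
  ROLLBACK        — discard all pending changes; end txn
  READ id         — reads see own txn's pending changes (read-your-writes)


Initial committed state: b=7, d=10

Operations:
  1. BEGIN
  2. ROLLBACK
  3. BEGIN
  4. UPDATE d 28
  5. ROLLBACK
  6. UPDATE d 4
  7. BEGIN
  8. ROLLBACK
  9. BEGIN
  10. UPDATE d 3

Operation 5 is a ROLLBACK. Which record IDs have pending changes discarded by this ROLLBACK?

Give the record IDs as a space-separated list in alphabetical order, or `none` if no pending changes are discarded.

Initial committed: {b=7, d=10}
Op 1: BEGIN: in_txn=True, pending={}
Op 2: ROLLBACK: discarded pending []; in_txn=False
Op 3: BEGIN: in_txn=True, pending={}
Op 4: UPDATE d=28 (pending; pending now {d=28})
Op 5: ROLLBACK: discarded pending ['d']; in_txn=False
Op 6: UPDATE d=4 (auto-commit; committed d=4)
Op 7: BEGIN: in_txn=True, pending={}
Op 8: ROLLBACK: discarded pending []; in_txn=False
Op 9: BEGIN: in_txn=True, pending={}
Op 10: UPDATE d=3 (pending; pending now {d=3})
ROLLBACK at op 5 discards: ['d']

Answer: d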